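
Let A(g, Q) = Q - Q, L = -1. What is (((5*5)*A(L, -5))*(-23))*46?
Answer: 0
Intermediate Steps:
A(g, Q) = 0
(((5*5)*A(L, -5))*(-23))*46 = (((5*5)*0)*(-23))*46 = ((25*0)*(-23))*46 = (0*(-23))*46 = 0*46 = 0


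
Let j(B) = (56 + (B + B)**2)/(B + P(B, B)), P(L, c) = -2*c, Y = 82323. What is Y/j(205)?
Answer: -625045/6228 ≈ -100.36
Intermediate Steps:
j(B) = -(56 + 4*B**2)/B (j(B) = (56 + (B + B)**2)/(B - 2*B) = (56 + (2*B)**2)/((-B)) = (56 + 4*B**2)*(-1/B) = -(56 + 4*B**2)/B)
Y/j(205) = 82323/(-56/205 - 4*205) = 82323/(-56*1/205 - 820) = 82323/(-56/205 - 820) = 82323/(-168156/205) = 82323*(-205/168156) = -625045/6228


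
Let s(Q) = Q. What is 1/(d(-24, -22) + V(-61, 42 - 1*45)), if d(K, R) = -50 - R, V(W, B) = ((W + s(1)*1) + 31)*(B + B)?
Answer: 1/146 ≈ 0.0068493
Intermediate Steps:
V(W, B) = 2*B*(32 + W) (V(W, B) = ((W + 1*1) + 31)*(B + B) = ((W + 1) + 31)*(2*B) = ((1 + W) + 31)*(2*B) = (32 + W)*(2*B) = 2*B*(32 + W))
1/(d(-24, -22) + V(-61, 42 - 1*45)) = 1/((-50 - 1*(-22)) + 2*(42 - 1*45)*(32 - 61)) = 1/((-50 + 22) + 2*(42 - 45)*(-29)) = 1/(-28 + 2*(-3)*(-29)) = 1/(-28 + 174) = 1/146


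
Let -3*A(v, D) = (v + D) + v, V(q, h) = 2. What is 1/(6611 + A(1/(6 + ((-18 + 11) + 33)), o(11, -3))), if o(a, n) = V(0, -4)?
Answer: 16/105765 ≈ 0.00015128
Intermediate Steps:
o(a, n) = 2
A(v, D) = -2*v/3 - D/3 (A(v, D) = -((v + D) + v)/3 = -((D + v) + v)/3 = -(D + 2*v)/3 = -2*v/3 - D/3)
1/(6611 + A(1/(6 + ((-18 + 11) + 33)), o(11, -3))) = 1/(6611 + (-2/(3*(6 + ((-18 + 11) + 33))) - ⅓*2)) = 1/(6611 + (-2/(3*(6 + (-7 + 33))) - ⅔)) = 1/(6611 + (-2/(3*(6 + 26)) - ⅔)) = 1/(6611 + (-⅔/32 - ⅔)) = 1/(6611 + (-⅔*1/32 - ⅔)) = 1/(6611 + (-1/48 - ⅔)) = 1/(6611 - 11/16) = 1/(105765/16) = 16/105765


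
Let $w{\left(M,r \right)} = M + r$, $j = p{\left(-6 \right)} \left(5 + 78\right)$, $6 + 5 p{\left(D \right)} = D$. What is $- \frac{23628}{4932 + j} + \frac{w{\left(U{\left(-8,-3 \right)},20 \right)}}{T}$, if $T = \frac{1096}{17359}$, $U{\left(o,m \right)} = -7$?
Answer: $\frac{108556301}{540328} \approx 200.91$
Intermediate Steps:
$p{\left(D \right)} = - \frac{6}{5} + \frac{D}{5}$
$j = - \frac{996}{5}$ ($j = \left(- \frac{6}{5} + \frac{1}{5} \left(-6\right)\right) \left(5 + 78\right) = \left(- \frac{6}{5} - \frac{6}{5}\right) 83 = \left(- \frac{12}{5}\right) 83 = - \frac{996}{5} \approx -199.2$)
$T = \frac{1096}{17359}$ ($T = 1096 \cdot \frac{1}{17359} = \frac{1096}{17359} \approx 0.063137$)
$- \frac{23628}{4932 + j} + \frac{w{\left(U{\left(-8,-3 \right)},20 \right)}}{T} = - \frac{23628}{4932 - \frac{996}{5}} + \frac{-7 + 20}{\frac{1096}{17359}} = - \frac{23628}{\frac{23664}{5}} + 13 \cdot \frac{17359}{1096} = \left(-23628\right) \frac{5}{23664} + \frac{225667}{1096} = - \frac{9845}{1972} + \frac{225667}{1096} = \frac{108556301}{540328}$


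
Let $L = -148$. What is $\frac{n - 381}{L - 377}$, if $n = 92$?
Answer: $\frac{289}{525} \approx 0.55048$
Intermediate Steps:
$\frac{n - 381}{L - 377} = \frac{92 - 381}{-148 - 377} = - \frac{289}{-525} = \left(-289\right) \left(- \frac{1}{525}\right) = \frac{289}{525}$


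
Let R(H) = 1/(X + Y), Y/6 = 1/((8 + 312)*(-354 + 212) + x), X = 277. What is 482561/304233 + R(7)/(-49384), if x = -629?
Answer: 304107278001743291/191725965779136504 ≈ 1.5862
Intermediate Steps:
Y = -6/46069 (Y = 6/((8 + 312)*(-354 + 212) - 629) = 6/(320*(-142) - 629) = 6/(-45440 - 629) = 6/(-46069) = 6*(-1/46069) = -6/46069 ≈ -0.00013024)
R(H) = 46069/12761107 (R(H) = 1/(277 - 6/46069) = 1/(12761107/46069) = 46069/12761107)
482561/304233 + R(7)/(-49384) = 482561/304233 + (46069/12761107)/(-49384) = 482561*(1/304233) + (46069/12761107)*(-1/49384) = 482561/304233 - 46069/630194508088 = 304107278001743291/191725965779136504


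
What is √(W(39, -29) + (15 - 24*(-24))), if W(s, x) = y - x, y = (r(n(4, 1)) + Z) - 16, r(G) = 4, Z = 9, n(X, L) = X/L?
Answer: √617 ≈ 24.839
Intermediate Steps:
y = -3 (y = (4 + 9) - 16 = 13 - 16 = -3)
W(s, x) = -3 - x
√(W(39, -29) + (15 - 24*(-24))) = √((-3 - 1*(-29)) + (15 - 24*(-24))) = √((-3 + 29) + (15 + 576)) = √(26 + 591) = √617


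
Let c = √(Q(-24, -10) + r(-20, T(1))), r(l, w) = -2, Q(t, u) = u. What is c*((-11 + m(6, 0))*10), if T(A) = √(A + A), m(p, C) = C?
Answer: -220*I*√3 ≈ -381.05*I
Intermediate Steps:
T(A) = √2*√A (T(A) = √(2*A) = √2*√A)
c = 2*I*√3 (c = √(-10 - 2) = √(-12) = 2*I*√3 ≈ 3.4641*I)
c*((-11 + m(6, 0))*10) = (2*I*√3)*((-11 + 0)*10) = (2*I*√3)*(-11*10) = (2*I*√3)*(-110) = -220*I*√3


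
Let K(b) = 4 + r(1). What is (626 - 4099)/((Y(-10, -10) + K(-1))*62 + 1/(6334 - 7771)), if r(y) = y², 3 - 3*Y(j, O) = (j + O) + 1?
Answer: -72329/15925 ≈ -4.5419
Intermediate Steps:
Y(j, O) = ⅔ - O/3 - j/3 (Y(j, O) = 1 - ((j + O) + 1)/3 = 1 - ((O + j) + 1)/3 = 1 - (1 + O + j)/3 = 1 + (-⅓ - O/3 - j/3) = ⅔ - O/3 - j/3)
K(b) = 5 (K(b) = 4 + 1² = 4 + 1 = 5)
(626 - 4099)/((Y(-10, -10) + K(-1))*62 + 1/(6334 - 7771)) = (626 - 4099)/(((⅔ - ⅓*(-10) - ⅓*(-10)) + 5)*62 + 1/(6334 - 7771)) = -3473/(((⅔ + 10/3 + 10/3) + 5)*62 + 1/(-1437)) = -3473/((22/3 + 5)*62 - 1/1437) = -3473/((37/3)*62 - 1/1437) = -3473/(2294/3 - 1/1437) = -3473/366275/479 = -3473*479/366275 = -72329/15925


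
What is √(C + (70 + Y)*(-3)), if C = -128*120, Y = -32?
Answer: I*√15474 ≈ 124.39*I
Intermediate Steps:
C = -15360
√(C + (70 + Y)*(-3)) = √(-15360 + (70 - 32)*(-3)) = √(-15360 + 38*(-3)) = √(-15360 - 114) = √(-15474) = I*√15474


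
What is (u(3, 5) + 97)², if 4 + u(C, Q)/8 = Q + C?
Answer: 16641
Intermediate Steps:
u(C, Q) = -32 + 8*C + 8*Q (u(C, Q) = -32 + 8*(Q + C) = -32 + 8*(C + Q) = -32 + (8*C + 8*Q) = -32 + 8*C + 8*Q)
(u(3, 5) + 97)² = ((-32 + 8*3 + 8*5) + 97)² = ((-32 + 24 + 40) + 97)² = (32 + 97)² = 129² = 16641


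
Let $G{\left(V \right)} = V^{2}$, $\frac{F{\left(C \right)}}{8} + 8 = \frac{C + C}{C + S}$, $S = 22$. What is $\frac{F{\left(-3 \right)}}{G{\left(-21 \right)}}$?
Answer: $- \frac{1264}{8379} \approx -0.15085$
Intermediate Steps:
$F{\left(C \right)} = -64 + \frac{16 C}{22 + C}$ ($F{\left(C \right)} = -64 + 8 \frac{C + C}{C + 22} = -64 + 8 \frac{2 C}{22 + C} = -64 + \frac{16 C}{22 + C}$)
$\frac{F{\left(-3 \right)}}{G{\left(-21 \right)}} = \frac{16 \frac{1}{22 - 3} \left(-88 - -9\right)}{\left(-21\right)^{2}} = \frac{16 \cdot \frac{1}{19} \left(-88 + 9\right)}{441} = 16 \cdot \frac{1}{19} \left(-79\right) \frac{1}{441} = \left(- \frac{1264}{19}\right) \frac{1}{441} = - \frac{1264}{8379}$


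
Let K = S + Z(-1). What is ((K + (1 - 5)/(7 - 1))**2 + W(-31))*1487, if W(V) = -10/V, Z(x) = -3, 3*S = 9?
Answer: 318218/279 ≈ 1140.6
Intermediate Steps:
S = 3 (S = (1/3)*9 = 3)
K = 0 (K = 3 - 3 = 0)
((K + (1 - 5)/(7 - 1))**2 + W(-31))*1487 = ((0 + (1 - 5)/(7 - 1))**2 - 10/(-31))*1487 = ((0 - 4/6)**2 - 10*(-1/31))*1487 = ((0 - 4*1/6)**2 + 10/31)*1487 = ((0 - 2/3)**2 + 10/31)*1487 = ((-2/3)**2 + 10/31)*1487 = (4/9 + 10/31)*1487 = (214/279)*1487 = 318218/279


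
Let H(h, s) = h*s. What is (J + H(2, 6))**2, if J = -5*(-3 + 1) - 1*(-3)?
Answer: 625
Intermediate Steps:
J = 13 (J = -5*(-2) + 3 = 10 + 3 = 13)
(J + H(2, 6))**2 = (13 + 2*6)**2 = (13 + 12)**2 = 25**2 = 625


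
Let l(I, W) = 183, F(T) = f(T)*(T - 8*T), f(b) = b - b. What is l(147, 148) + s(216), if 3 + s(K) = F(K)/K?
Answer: 180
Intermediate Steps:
f(b) = 0
F(T) = 0 (F(T) = 0*(T - 8*T) = 0*(-7*T) = 0)
s(K) = -3 (s(K) = -3 + 0/K = -3 + 0 = -3)
l(147, 148) + s(216) = 183 - 3 = 180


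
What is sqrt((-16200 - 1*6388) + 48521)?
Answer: sqrt(25933) ≈ 161.04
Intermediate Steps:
sqrt((-16200 - 1*6388) + 48521) = sqrt((-16200 - 6388) + 48521) = sqrt(-22588 + 48521) = sqrt(25933)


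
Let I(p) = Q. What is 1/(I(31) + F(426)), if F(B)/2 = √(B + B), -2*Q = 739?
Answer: -1478/532489 - 16*√213/532489 ≈ -0.0032142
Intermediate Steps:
Q = -739/2 (Q = -½*739 = -739/2 ≈ -369.50)
I(p) = -739/2
F(B) = 2*√2*√B (F(B) = 2*√(B + B) = 2*√(2*B) = 2*(√2*√B) = 2*√2*√B)
1/(I(31) + F(426)) = 1/(-739/2 + 2*√2*√426) = 1/(-739/2 + 4*√213)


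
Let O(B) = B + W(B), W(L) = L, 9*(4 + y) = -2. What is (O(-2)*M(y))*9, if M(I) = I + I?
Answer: 304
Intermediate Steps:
y = -38/9 (y = -4 + (⅑)*(-2) = -4 - 2/9 = -38/9 ≈ -4.2222)
O(B) = 2*B (O(B) = B + B = 2*B)
M(I) = 2*I
(O(-2)*M(y))*9 = ((2*(-2))*(2*(-38/9)))*9 = -4*(-76/9)*9 = (304/9)*9 = 304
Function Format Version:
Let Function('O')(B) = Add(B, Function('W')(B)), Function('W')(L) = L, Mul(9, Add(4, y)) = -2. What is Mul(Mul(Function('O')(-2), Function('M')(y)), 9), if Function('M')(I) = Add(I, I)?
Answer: 304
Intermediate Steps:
y = Rational(-38, 9) (y = Add(-4, Mul(Rational(1, 9), -2)) = Add(-4, Rational(-2, 9)) = Rational(-38, 9) ≈ -4.2222)
Function('O')(B) = Mul(2, B) (Function('O')(B) = Add(B, B) = Mul(2, B))
Function('M')(I) = Mul(2, I)
Mul(Mul(Function('O')(-2), Function('M')(y)), 9) = Mul(Mul(Mul(2, -2), Mul(2, Rational(-38, 9))), 9) = Mul(Mul(-4, Rational(-76, 9)), 9) = Mul(Rational(304, 9), 9) = 304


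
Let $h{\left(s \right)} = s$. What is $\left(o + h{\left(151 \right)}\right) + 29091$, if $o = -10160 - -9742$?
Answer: $28824$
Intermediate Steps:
$o = -418$ ($o = -10160 + 9742 = -418$)
$\left(o + h{\left(151 \right)}\right) + 29091 = \left(-418 + 151\right) + 29091 = -267 + 29091 = 28824$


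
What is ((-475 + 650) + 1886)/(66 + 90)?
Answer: 687/52 ≈ 13.212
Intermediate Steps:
((-475 + 650) + 1886)/(66 + 90) = (175 + 1886)/156 = 2061*(1/156) = 687/52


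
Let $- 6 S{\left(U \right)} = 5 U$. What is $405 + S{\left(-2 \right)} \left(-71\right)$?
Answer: $\frac{860}{3} \approx 286.67$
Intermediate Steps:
$S{\left(U \right)} = - \frac{5 U}{6}$
$405 + S{\left(-2 \right)} \left(-71\right) = 405 + \left(- \frac{5}{6}\right) \left(-2\right) \left(-71\right) = 405 + \frac{5}{3} \left(-71\right) = 405 - \frac{355}{3} = \frac{860}{3}$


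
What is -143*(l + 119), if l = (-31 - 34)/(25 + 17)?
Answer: -705419/42 ≈ -16796.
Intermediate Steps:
l = -65/42 ≈ -1.5476
-143*(l + 119) = -143*(-65/42 + 119) = -143*4933/42 = -705419/42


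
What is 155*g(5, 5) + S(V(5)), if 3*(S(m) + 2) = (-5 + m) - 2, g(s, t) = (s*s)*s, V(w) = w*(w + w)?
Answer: 58162/3 ≈ 19387.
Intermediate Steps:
V(w) = 2*w² (V(w) = w*(2*w) = 2*w²)
g(s, t) = s³ (g(s, t) = s²*s = s³)
S(m) = -13/3 + m/3 (S(m) = -2 + ((-5 + m) - 2)/3 = -2 + (-7 + m)/3 = -2 + (-7/3 + m/3) = -13/3 + m/3)
155*g(5, 5) + S(V(5)) = 155*5³ + (-13/3 + (2*5²)/3) = 155*125 + (-13/3 + (2*25)/3) = 19375 + (-13/3 + (⅓)*50) = 19375 + (-13/3 + 50/3) = 19375 + 37/3 = 58162/3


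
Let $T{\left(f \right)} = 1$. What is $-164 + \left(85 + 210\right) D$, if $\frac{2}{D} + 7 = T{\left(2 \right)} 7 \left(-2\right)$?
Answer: $- \frac{4034}{21} \approx -192.1$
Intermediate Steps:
$D = - \frac{2}{21}$ ($D = \frac{2}{-7 + 1 \cdot 7 \left(-2\right)} = \frac{2}{-7 + 7 \left(-2\right)} = \frac{2}{-7 - 14} = \frac{2}{-21} = 2 \left(- \frac{1}{21}\right) = - \frac{2}{21} \approx -0.095238$)
$-164 + \left(85 + 210\right) D = -164 + \left(85 + 210\right) \left(- \frac{2}{21}\right) = -164 + 295 \left(- \frac{2}{21}\right) = -164 - \frac{590}{21} = - \frac{4034}{21}$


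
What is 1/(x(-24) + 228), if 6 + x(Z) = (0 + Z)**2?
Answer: 1/798 ≈ 0.0012531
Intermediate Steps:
x(Z) = -6 + Z**2 (x(Z) = -6 + (0 + Z)**2 = -6 + Z**2)
1/(x(-24) + 228) = 1/((-6 + (-24)**2) + 228) = 1/((-6 + 576) + 228) = 1/(570 + 228) = 1/798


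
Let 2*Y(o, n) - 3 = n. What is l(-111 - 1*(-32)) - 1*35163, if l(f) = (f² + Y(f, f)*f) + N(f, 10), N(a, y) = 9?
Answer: -25911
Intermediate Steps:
Y(o, n) = 3/2 + n/2
l(f) = 9 + f² + f*(3/2 + f/2) (l(f) = (f² + (3/2 + f/2)*f) + 9 = (f² + f*(3/2 + f/2)) + 9 = 9 + f² + f*(3/2 + f/2))
l(-111 - 1*(-32)) - 1*35163 = (9 + 3*(-111 - 1*(-32))/2 + 3*(-111 - 1*(-32))²/2) - 1*35163 = (9 + 3*(-111 + 32)/2 + 3*(-111 + 32)²/2) - 35163 = (9 + (3/2)*(-79) + (3/2)*(-79)²) - 35163 = (9 - 237/2 + (3/2)*6241) - 35163 = (9 - 237/2 + 18723/2) - 35163 = 9252 - 35163 = -25911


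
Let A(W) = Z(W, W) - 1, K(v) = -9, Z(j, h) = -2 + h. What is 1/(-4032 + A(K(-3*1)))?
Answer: -1/4044 ≈ -0.00024728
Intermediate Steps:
A(W) = -3 + W (A(W) = (-2 + W) - 1 = -3 + W)
1/(-4032 + A(K(-3*1))) = 1/(-4032 + (-3 - 9)) = 1/(-4032 - 12) = 1/(-4044) = -1/4044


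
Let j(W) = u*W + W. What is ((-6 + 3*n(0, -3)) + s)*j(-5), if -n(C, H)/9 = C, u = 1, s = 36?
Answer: -300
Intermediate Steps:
n(C, H) = -9*C
j(W) = 2*W (j(W) = 1*W + W = W + W = 2*W)
((-6 + 3*n(0, -3)) + s)*j(-5) = ((-6 + 3*(-9*0)) + 36)*(2*(-5)) = ((-6 + 3*0) + 36)*(-10) = ((-6 + 0) + 36)*(-10) = (-6 + 36)*(-10) = 30*(-10) = -300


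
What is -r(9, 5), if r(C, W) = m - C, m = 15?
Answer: -6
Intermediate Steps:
r(C, W) = 15 - C
-r(9, 5) = -(15 - 1*9) = -(15 - 9) = -1*6 = -6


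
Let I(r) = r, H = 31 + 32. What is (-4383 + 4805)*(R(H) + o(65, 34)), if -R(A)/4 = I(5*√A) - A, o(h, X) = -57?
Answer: 82290 - 25320*√7 ≈ 15300.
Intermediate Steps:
H = 63
R(A) = -20*√A + 4*A (R(A) = -4*(5*√A - A) = -4*(-A + 5*√A) = -20*√A + 4*A)
(-4383 + 4805)*(R(H) + o(65, 34)) = (-4383 + 4805)*((-60*√7 + 4*63) - 57) = 422*((-60*√7 + 252) - 57) = 422*((252 - 60*√7) - 57) = 422*(195 - 60*√7) = 82290 - 25320*√7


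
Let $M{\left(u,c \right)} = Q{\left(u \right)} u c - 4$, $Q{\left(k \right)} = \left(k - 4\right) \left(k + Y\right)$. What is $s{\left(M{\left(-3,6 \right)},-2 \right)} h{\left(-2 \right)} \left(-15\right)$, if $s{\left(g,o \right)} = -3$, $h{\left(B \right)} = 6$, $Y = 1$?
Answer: $270$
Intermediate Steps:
$Q{\left(k \right)} = \left(1 + k\right) \left(-4 + k\right)$ ($Q{\left(k \right)} = \left(k - 4\right) \left(k + 1\right) = \left(-4 + k\right) \left(1 + k\right) = \left(1 + k\right) \left(-4 + k\right)$)
$M{\left(u,c \right)} = -4 + c u \left(-4 + u^{2} - 3 u\right)$ ($M{\left(u,c \right)} = \left(-4 + u^{2} - 3 u\right) u c - 4 = u \left(-4 + u^{2} - 3 u\right) c - 4 = c u \left(-4 + u^{2} - 3 u\right) - 4 = -4 + c u \left(-4 + u^{2} - 3 u\right)$)
$s{\left(M{\left(-3,6 \right)},-2 \right)} h{\left(-2 \right)} \left(-15\right) = \left(-3\right) 6 \left(-15\right) = \left(-18\right) \left(-15\right) = 270$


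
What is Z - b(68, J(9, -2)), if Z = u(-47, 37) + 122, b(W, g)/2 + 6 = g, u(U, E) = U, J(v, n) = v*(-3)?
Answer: 141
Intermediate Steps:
J(v, n) = -3*v
b(W, g) = -12 + 2*g
Z = 75 (Z = -47 + 122 = 75)
Z - b(68, J(9, -2)) = 75 - (-12 + 2*(-3*9)) = 75 - (-12 + 2*(-27)) = 75 - (-12 - 54) = 75 - 1*(-66) = 75 + 66 = 141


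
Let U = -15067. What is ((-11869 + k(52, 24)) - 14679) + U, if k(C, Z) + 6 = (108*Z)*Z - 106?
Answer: 20481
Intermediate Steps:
k(C, Z) = -112 + 108*Z² (k(C, Z) = -6 + ((108*Z)*Z - 106) = -6 + (108*Z² - 106) = -6 + (-106 + 108*Z²) = -112 + 108*Z²)
((-11869 + k(52, 24)) - 14679) + U = ((-11869 + (-112 + 108*24²)) - 14679) - 15067 = ((-11869 + (-112 + 108*576)) - 14679) - 15067 = ((-11869 + (-112 + 62208)) - 14679) - 15067 = ((-11869 + 62096) - 14679) - 15067 = (50227 - 14679) - 15067 = 35548 - 15067 = 20481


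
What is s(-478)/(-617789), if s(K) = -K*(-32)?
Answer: 15296/617789 ≈ 0.024759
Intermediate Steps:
s(K) = 32*K
s(-478)/(-617789) = (32*(-478))/(-617789) = -15296*(-1/617789) = 15296/617789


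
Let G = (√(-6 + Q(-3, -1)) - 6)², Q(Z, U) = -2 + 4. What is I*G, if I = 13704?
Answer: 438528 - 328896*I ≈ 4.3853e+5 - 3.289e+5*I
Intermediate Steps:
Q(Z, U) = 2
G = (-6 + 2*I)² (G = (√(-6 + 2) - 6)² = (√(-4) - 6)² = (2*I - 6)² = (-6 + 2*I)² ≈ 32.0 - 24.0*I)
I*G = 13704*(32 - 24*I) = 438528 - 328896*I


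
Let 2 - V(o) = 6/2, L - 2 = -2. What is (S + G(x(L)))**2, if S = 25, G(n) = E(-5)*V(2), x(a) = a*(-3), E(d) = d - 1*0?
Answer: 900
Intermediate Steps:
E(d) = d (E(d) = d + 0 = d)
L = 0 (L = 2 - 2 = 0)
x(a) = -3*a
V(o) = -1 (V(o) = 2 - 6/2 = 2 - 1*3 = 2 - 3 = -1)
G(n) = 5 (G(n) = -5*(-1) = 5)
(S + G(x(L)))**2 = (25 + 5)**2 = 30**2 = 900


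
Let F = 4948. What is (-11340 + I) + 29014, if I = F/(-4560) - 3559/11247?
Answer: 75530211707/4273860 ≈ 17673.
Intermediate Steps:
I = -5989933/4273860 (I = 4948/(-4560) - 3559/11247 = 4948*(-1/4560) - 3559*1/11247 = -1237/1140 - 3559/11247 = -5989933/4273860 ≈ -1.4015)
(-11340 + I) + 29014 = (-11340 - 5989933/4273860) + 29014 = -48471562333/4273860 + 29014 = 75530211707/4273860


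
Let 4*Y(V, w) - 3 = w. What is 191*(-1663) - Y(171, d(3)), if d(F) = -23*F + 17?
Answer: -1270483/4 ≈ -3.1762e+5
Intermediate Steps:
d(F) = 17 - 23*F
Y(V, w) = ¾ + w/4
191*(-1663) - Y(171, d(3)) = 191*(-1663) - (¾ + (17 - 23*3)/4) = -317633 - (¾ + (17 - 69)/4) = -317633 - (¾ + (¼)*(-52)) = -317633 - (¾ - 13) = -317633 - 1*(-49/4) = -317633 + 49/4 = -1270483/4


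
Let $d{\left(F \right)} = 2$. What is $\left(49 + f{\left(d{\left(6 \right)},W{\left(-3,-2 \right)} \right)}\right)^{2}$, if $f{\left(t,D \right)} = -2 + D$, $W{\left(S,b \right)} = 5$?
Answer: $2704$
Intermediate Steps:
$\left(49 + f{\left(d{\left(6 \right)},W{\left(-3,-2 \right)} \right)}\right)^{2} = \left(49 + \left(-2 + 5\right)\right)^{2} = \left(49 + 3\right)^{2} = 52^{2} = 2704$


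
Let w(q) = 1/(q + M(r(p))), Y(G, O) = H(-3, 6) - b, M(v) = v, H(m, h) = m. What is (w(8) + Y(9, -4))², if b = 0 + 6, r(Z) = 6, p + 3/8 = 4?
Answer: 15625/196 ≈ 79.719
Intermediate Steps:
p = 29/8 (p = -3/8 + 4 = 29/8 ≈ 3.6250)
b = 6
Y(G, O) = -9 (Y(G, O) = -3 - 1*6 = -3 - 6 = -9)
w(q) = 1/(6 + q) (w(q) = 1/(q + 6) = 1/(6 + q))
(w(8) + Y(9, -4))² = (1/(6 + 8) - 9)² = (1/14 - 9)² = (-125/14)² = 15625/196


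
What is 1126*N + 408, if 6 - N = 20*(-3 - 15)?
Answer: 412524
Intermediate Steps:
N = 366 (N = 6 - 20*(-3 - 15) = 6 - 20*(-18) = 6 - 1*(-360) = 6 + 360 = 366)
1126*N + 408 = 1126*366 + 408 = 412116 + 408 = 412524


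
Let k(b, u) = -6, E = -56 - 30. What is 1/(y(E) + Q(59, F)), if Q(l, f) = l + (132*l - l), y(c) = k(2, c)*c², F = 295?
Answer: -1/36588 ≈ -2.7331e-5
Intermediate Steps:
E = -86
y(c) = -6*c²
Q(l, f) = 132*l (Q(l, f) = l + 131*l = 132*l)
1/(y(E) + Q(59, F)) = 1/(-6*(-86)² + 132*59) = 1/(-6*7396 + 7788) = 1/(-44376 + 7788) = 1/(-36588) = -1/36588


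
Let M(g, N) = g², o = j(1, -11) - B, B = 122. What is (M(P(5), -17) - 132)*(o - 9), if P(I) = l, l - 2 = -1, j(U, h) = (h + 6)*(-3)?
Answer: 15196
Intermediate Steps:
j(U, h) = -18 - 3*h (j(U, h) = (6 + h)*(-3) = -18 - 3*h)
o = -107 (o = (-18 - 3*(-11)) - 1*122 = (-18 + 33) - 122 = 15 - 122 = -107)
l = 1 (l = 2 - 1 = 1)
P(I) = 1
(M(P(5), -17) - 132)*(o - 9) = (1² - 132)*(-107 - 9) = (1 - 132)*(-116) = -131*(-116) = 15196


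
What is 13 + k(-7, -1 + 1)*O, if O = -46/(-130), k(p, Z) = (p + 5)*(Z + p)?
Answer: 1167/65 ≈ 17.954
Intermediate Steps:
k(p, Z) = (5 + p)*(Z + p)
O = 23/65 (O = -46*(-1/130) = 23/65 ≈ 0.35385)
13 + k(-7, -1 + 1)*O = 13 + ((-7)² + 5*(-1 + 1) + 5*(-7) + (-1 + 1)*(-7))*(23/65) = 13 + (49 + 5*0 - 35 + 0*(-7))*(23/65) = 13 + (49 + 0 - 35 + 0)*(23/65) = 13 + 14*(23/65) = 13 + 322/65 = 1167/65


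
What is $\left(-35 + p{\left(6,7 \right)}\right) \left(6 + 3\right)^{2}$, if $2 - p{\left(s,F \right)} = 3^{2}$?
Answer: $-3402$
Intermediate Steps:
$p{\left(s,F \right)} = -7$ ($p{\left(s,F \right)} = 2 - 3^{2} = 2 - 9 = -7$)
$\left(-35 + p{\left(6,7 \right)}\right) \left(6 + 3\right)^{2} = \left(-35 - 7\right) \left(6 + 3\right)^{2} = - 42 \cdot 9^{2} = \left(-42\right) 81 = -3402$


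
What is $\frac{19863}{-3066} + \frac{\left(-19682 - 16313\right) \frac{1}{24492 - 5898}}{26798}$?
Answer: $- \frac{1649580994171}{254622108132} \approx -6.4785$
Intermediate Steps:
$\frac{19863}{-3066} + \frac{\left(-19682 - 16313\right) \frac{1}{24492 - 5898}}{26798} = 19863 \left(- \frac{1}{3066}\right) + - \frac{35995}{18594} \cdot \frac{1}{26798} = - \frac{6621}{1022} + \left(-35995\right) \frac{1}{18594} \cdot \frac{1}{26798} = - \frac{6621}{1022} - \frac{35995}{498282012} = - \frac{1649580994171}{254622108132}$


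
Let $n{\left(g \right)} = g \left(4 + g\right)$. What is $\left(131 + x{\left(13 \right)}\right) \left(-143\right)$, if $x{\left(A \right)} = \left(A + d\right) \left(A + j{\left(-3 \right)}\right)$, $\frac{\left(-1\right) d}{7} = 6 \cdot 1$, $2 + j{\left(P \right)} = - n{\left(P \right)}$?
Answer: $39325$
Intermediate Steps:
$j{\left(P \right)} = -2 - P \left(4 + P\right)$
$d = -42$ ($d = - 7 \cdot 6 \cdot 1 = \left(-7\right) 6 = -42$)
$x{\left(A \right)} = \left(1 + A\right) \left(-42 + A\right)$ ($x{\left(A \right)} = \left(A - 42\right) \left(A - \left(2 - 3 \left(4 - 3\right)\right)\right) = \left(-42 + A\right) \left(A - \left(2 - 3\right)\right) = \left(-42 + A\right) \left(A + \left(-2 + 3\right)\right) = \left(-42 + A\right) \left(A + 1\right) = \left(-42 + A\right) \left(1 + A\right) = \left(1 + A\right) \left(-42 + A\right)$)
$\left(131 + x{\left(13 \right)}\right) \left(-143\right) = \left(131 - \left(575 - 169\right)\right) \left(-143\right) = \left(131 - 406\right) \left(-143\right) = \left(-275\right) \left(-143\right) = 39325$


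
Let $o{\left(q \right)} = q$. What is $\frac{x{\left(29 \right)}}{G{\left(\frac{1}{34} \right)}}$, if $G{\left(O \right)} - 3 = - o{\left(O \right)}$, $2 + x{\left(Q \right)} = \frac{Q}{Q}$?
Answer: $- \frac{34}{101} \approx -0.33663$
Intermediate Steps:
$x{\left(Q \right)} = -1$ ($x{\left(Q \right)} = -2 + \frac{Q}{Q} = -2 + 1 = -1$)
$G{\left(O \right)} = 3 - O$
$\frac{x{\left(29 \right)}}{G{\left(\frac{1}{34} \right)}} = - \frac{1}{3 - \frac{1}{34}} = - \frac{1}{\frac{101}{34}} = \left(-1\right) \frac{34}{101} = - \frac{34}{101}$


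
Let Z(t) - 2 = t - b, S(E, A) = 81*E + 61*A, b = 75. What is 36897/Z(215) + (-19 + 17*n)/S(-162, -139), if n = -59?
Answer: 797157221/3067342 ≈ 259.89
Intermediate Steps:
S(E, A) = 61*A + 81*E
Z(t) = -73 + t (Z(t) = 2 + (t - 1*75) = 2 + (t - 75) = 2 + (-75 + t) = -73 + t)
36897/Z(215) + (-19 + 17*n)/S(-162, -139) = 36897/(-73 + 215) + (-19 + 17*(-59))/(61*(-139) + 81*(-162)) = 36897/142 + (-19 - 1003)/(-8479 - 13122) = 36897*(1/142) - 1022/(-21601) = 36897/142 - 1022*(-1/21601) = 36897/142 + 1022/21601 = 797157221/3067342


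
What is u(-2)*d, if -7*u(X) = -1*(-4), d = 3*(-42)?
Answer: 72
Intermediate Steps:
d = -126
u(X) = -4/7 (u(X) = -(-1)*(-4)/7 = -1/7*4 = -4/7)
u(-2)*d = -4/7*(-126) = 72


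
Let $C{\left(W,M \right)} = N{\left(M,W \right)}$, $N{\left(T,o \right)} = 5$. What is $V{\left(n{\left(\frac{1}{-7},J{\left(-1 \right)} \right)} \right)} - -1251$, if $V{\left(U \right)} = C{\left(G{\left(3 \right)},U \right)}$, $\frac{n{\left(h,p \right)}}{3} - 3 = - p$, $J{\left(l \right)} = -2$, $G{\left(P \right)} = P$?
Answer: $1256$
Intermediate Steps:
$n{\left(h,p \right)} = 9 - 3 p$ ($n{\left(h,p \right)} = 9 + 3 \left(- p\right) = 9 - 3 p$)
$C{\left(W,M \right)} = 5$
$V{\left(U \right)} = 5$
$V{\left(n{\left(\frac{1}{-7},J{\left(-1 \right)} \right)} \right)} - -1251 = 5 - -1251 = 5 + 1251 = 1256$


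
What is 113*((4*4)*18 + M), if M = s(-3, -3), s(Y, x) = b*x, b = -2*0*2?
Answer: 32544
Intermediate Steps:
b = 0 (b = 0*2 = 0)
s(Y, x) = 0 (s(Y, x) = 0*x = 0)
M = 0
113*((4*4)*18 + M) = 113*((4*4)*18 + 0) = 113*(16*18 + 0) = 113*(288 + 0) = 113*288 = 32544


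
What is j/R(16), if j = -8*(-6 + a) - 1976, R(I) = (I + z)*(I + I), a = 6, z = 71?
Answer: -247/348 ≈ -0.70977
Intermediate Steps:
R(I) = 2*I*(71 + I) (R(I) = (I + 71)*(I + I) = (71 + I)*(2*I) = 2*I*(71 + I))
j = -1976 (j = -8*(-6 + 6) - 1976 = -8*0 - 1976 = 0 - 1976 = -1976)
j/R(16) = -1976*1/(32*(71 + 16)) = -1976/(2*16*87) = -1976/2784 = -1976*1/2784 = -247/348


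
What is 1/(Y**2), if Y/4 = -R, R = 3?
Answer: 1/144 ≈ 0.0069444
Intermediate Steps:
Y = -12 (Y = 4*(-1*3) = 4*(-3) = -12)
1/(Y**2) = 1/((-12)**2) = 1/144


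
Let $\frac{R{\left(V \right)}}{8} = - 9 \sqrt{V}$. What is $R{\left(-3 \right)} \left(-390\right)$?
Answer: $28080 i \sqrt{3} \approx 48636.0 i$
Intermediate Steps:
$R{\left(V \right)} = - 72 \sqrt{V}$ ($R{\left(V \right)} = 8 \left(- 9 \sqrt{V}\right) = - 72 \sqrt{V}$)
$R{\left(-3 \right)} \left(-390\right) = - 72 \sqrt{-3} \left(-390\right) = - 72 i \sqrt{3} \left(-390\right) = 28080 i \sqrt{3}$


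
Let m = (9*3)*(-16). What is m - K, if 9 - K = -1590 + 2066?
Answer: 35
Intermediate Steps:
m = -432 (m = 27*(-16) = -432)
K = -467 (K = 9 - (-1590 + 2066) = 9 - 1*476 = 9 - 476 = -467)
m - K = -432 - 1*(-467) = -432 + 467 = 35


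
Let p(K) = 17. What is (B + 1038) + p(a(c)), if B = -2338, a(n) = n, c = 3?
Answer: -1283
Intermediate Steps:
(B + 1038) + p(a(c)) = (-2338 + 1038) + 17 = -1300 + 17 = -1283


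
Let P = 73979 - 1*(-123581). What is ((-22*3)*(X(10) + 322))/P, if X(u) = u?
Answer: -249/2245 ≈ -0.11091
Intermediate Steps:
P = 197560 (P = 73979 + 123581 = 197560)
((-22*3)*(X(10) + 322))/P = ((-22*3)*(10 + 322))/197560 = -66*332*(1/197560) = -21912*1/197560 = -249/2245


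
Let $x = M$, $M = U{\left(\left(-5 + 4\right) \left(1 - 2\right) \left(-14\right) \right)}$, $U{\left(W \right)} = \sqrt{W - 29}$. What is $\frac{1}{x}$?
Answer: $- \frac{i \sqrt{43}}{43} \approx - 0.1525 i$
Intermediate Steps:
$U{\left(W \right)} = \sqrt{-29 + W}$
$M = i \sqrt{43}$ ($M = \sqrt{-29 + \left(-5 + 4\right) \left(1 - 2\right) \left(-14\right)} = \sqrt{-29 + \left(-1\right) \left(-1\right) \left(-14\right)} = \sqrt{-29 + 1 \left(-14\right)} = \sqrt{-29 - 14} = \sqrt{-43} = i \sqrt{43} \approx 6.5574 i$)
$x = i \sqrt{43} \approx 6.5574 i$
$\frac{1}{x} = \frac{1}{i \sqrt{43}} = - \frac{i \sqrt{43}}{43}$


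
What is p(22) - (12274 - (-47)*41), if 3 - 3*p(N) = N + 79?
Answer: -42701/3 ≈ -14234.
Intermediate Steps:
p(N) = -76/3 - N/3 (p(N) = 1 - (N + 79)/3 = 1 - (79 + N)/3 = 1 + (-79/3 - N/3) = -76/3 - N/3)
p(22) - (12274 - (-47)*41) = (-76/3 - ⅓*22) - (12274 - (-47)*41) = (-76/3 - 22/3) - (12274 - 1*(-1927)) = -98/3 - (12274 + 1927) = -98/3 - 1*14201 = -98/3 - 14201 = -42701/3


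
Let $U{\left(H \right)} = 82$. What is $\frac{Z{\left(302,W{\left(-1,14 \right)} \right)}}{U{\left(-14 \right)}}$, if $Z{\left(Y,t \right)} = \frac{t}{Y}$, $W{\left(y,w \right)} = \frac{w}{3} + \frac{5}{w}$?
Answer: $\frac{211}{1040088} \approx 0.00020287$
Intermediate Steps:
$W{\left(y,w \right)} = \frac{5}{w} + \frac{w}{3}$ ($W{\left(y,w \right)} = w \frac{1}{3} + \frac{5}{w} = \frac{w}{3} + \frac{5}{w} = \frac{5}{w} + \frac{w}{3}$)
$\frac{Z{\left(302,W{\left(-1,14 \right)} \right)}}{U{\left(-14 \right)}} = \frac{\left(\frac{5}{14} + \frac{1}{3} \cdot 14\right) \frac{1}{302}}{82} = \left(5 \cdot \frac{1}{14} + \frac{14}{3}\right) \frac{1}{302} \cdot \frac{1}{82} = \left(\frac{5}{14} + \frac{14}{3}\right) \frac{1}{302} \cdot \frac{1}{82} = \frac{211}{42} \cdot \frac{1}{302} \cdot \frac{1}{82} = \frac{211}{12684} \cdot \frac{1}{82} = \frac{211}{1040088}$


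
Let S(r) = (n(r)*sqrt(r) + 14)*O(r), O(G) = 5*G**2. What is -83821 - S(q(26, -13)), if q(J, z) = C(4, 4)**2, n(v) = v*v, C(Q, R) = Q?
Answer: -1412461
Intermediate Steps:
n(v) = v**2
q(J, z) = 16 (q(J, z) = 4**2 = 16)
S(r) = 5*r**2*(14 + r**(5/2)) (S(r) = (r**2*sqrt(r) + 14)*(5*r**2) = (r**(5/2) + 14)*(5*r**2) = (14 + r**(5/2))*(5*r**2) = 5*r**2*(14 + r**(5/2)))
-83821 - S(q(26, -13)) = -83821 - 5*16**2*(14 + 16**(5/2)) = -83821 - 5*256*(14 + 1024) = -83821 - 5*256*1038 = -83821 - 1*1328640 = -83821 - 1328640 = -1412461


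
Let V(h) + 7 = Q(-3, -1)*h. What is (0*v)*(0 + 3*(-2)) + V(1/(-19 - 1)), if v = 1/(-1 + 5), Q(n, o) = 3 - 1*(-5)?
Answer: -37/5 ≈ -7.4000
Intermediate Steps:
Q(n, o) = 8 (Q(n, o) = 3 + 5 = 8)
v = ¼ (v = 1/4 = ¼ ≈ 0.25000)
V(h) = -7 + 8*h
(0*v)*(0 + 3*(-2)) + V(1/(-19 - 1)) = (0*(¼))*(0 + 3*(-2)) + (-7 + 8/(-19 - 1)) = 0*(0 - 6) + (-7 + 8/(-20)) = 0*(-6) + (-7 + 8*(-1/20)) = 0 + (-7 - ⅖) = 0 - 37/5 = -37/5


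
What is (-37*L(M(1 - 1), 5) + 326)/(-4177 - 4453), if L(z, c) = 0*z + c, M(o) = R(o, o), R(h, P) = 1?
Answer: -141/8630 ≈ -0.016338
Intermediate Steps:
M(o) = 1
L(z, c) = c (L(z, c) = 0 + c = c)
(-37*L(M(1 - 1), 5) + 326)/(-4177 - 4453) = (-37*5 + 326)/(-4177 - 4453) = (-185 + 326)/(-8630) = 141*(-1/8630) = -141/8630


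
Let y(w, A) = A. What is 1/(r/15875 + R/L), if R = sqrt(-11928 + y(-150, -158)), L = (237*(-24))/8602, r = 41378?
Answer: 156265640478000/1657588611900795611 + 90666653343750*I*sqrt(12086)/1657588611900795611 ≈ 9.4273e-5 + 0.0060133*I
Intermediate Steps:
L = -2844/4301 (L = -5688*1/8602 = -2844/4301 ≈ -0.66124)
R = I*sqrt(12086) (R = sqrt(-11928 - 158) = sqrt(-12086) = I*sqrt(12086) ≈ 109.94*I)
1/(r/15875 + R/L) = 1/(41378/15875 + (I*sqrt(12086))/(-2844/4301)) = 1/(41378*(1/15875) + (I*sqrt(12086))*(-4301/2844)) = 1/(41378/15875 - 4301*I*sqrt(12086)/2844)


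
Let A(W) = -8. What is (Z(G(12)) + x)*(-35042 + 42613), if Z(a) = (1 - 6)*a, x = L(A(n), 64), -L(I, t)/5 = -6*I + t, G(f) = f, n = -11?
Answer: -4694020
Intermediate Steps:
L(I, t) = -5*t + 30*I (L(I, t) = -5*(-6*I + t) = -5*(t - 6*I) = -5*t + 30*I)
x = -560 (x = -5*64 + 30*(-8) = -320 - 240 = -560)
Z(a) = -5*a
(Z(G(12)) + x)*(-35042 + 42613) = (-5*12 - 560)*(-35042 + 42613) = (-60 - 560)*7571 = -620*7571 = -4694020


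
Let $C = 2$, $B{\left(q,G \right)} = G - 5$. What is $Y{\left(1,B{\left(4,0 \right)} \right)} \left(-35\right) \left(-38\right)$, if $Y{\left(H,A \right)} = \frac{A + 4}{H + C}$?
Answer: $- \frac{1330}{3} \approx -443.33$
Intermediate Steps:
$B{\left(q,G \right)} = -5 + G$ ($B{\left(q,G \right)} = G - 5 = -5 + G$)
$Y{\left(H,A \right)} = \frac{4 + A}{2 + H}$ ($Y{\left(H,A \right)} = \frac{A + 4}{H + 2} = \frac{4 + A}{2 + H}$)
$Y{\left(1,B{\left(4,0 \right)} \right)} \left(-35\right) \left(-38\right) = \frac{4 + \left(-5 + 0\right)}{2 + 1} \left(-35\right) \left(-38\right) = \frac{4 - 5}{3} \left(-35\right) \left(-38\right) = \frac{1}{3} \left(-1\right) \left(-35\right) \left(-38\right) = \left(- \frac{1}{3}\right) \left(-35\right) \left(-38\right) = \frac{35}{3} \left(-38\right) = - \frac{1330}{3}$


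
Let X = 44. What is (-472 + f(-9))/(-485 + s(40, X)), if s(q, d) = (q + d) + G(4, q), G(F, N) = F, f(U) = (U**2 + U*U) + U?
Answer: 319/397 ≈ 0.80353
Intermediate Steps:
f(U) = U + 2*U**2 (f(U) = (U**2 + U**2) + U = 2*U**2 + U = U + 2*U**2)
s(q, d) = 4 + d + q (s(q, d) = (q + d) + 4 = (d + q) + 4 = 4 + d + q)
(-472 + f(-9))/(-485 + s(40, X)) = (-472 - 9*(1 + 2*(-9)))/(-485 + (4 + 44 + 40)) = (-472 - 9*(1 - 18))/(-485 + 88) = (-472 - 9*(-17))/(-397) = (-472 + 153)*(-1/397) = -319*(-1/397) = 319/397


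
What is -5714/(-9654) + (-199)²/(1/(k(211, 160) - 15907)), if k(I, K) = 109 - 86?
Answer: -3036290562011/4827 ≈ -6.2902e+8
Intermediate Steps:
k(I, K) = 23
-5714/(-9654) + (-199)²/(1/(k(211, 160) - 15907)) = -5714/(-9654) + (-199)²/(1/(23 - 15907)) = -5714*(-1/9654) + 39601/(1/(-15884)) = 2857/4827 + 39601/(-1/15884) = 2857/4827 + 39601*(-15884) = 2857/4827 - 629022284 = -3036290562011/4827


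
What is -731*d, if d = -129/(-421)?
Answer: -94299/421 ≈ -223.99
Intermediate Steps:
d = 129/421 (d = -129*(-1/421) = 129/421 ≈ 0.30641)
-731*d = -731*129/421 = -94299/421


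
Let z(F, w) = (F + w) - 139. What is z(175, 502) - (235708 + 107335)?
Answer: -342505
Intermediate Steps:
z(F, w) = -139 + F + w
z(175, 502) - (235708 + 107335) = (-139 + 175 + 502) - (235708 + 107335) = 538 - 1*343043 = 538 - 343043 = -342505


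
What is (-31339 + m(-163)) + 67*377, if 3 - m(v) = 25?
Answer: -6102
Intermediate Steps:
m(v) = -22 (m(v) = 3 - 1*25 = 3 - 25 = -22)
(-31339 + m(-163)) + 67*377 = (-31339 - 22) + 67*377 = -31361 + 25259 = -6102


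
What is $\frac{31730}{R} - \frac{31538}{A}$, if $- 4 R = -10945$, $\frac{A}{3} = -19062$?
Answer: $\frac{760323053}{62590077} \approx 12.148$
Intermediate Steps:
$A = -57186$ ($A = 3 \left(-19062\right) = -57186$)
$R = \frac{10945}{4}$ ($R = \left(- \frac{1}{4}\right) \left(-10945\right) = \frac{10945}{4} \approx 2736.3$)
$\frac{31730}{R} - \frac{31538}{A} = \frac{31730}{\frac{10945}{4}} - \frac{31538}{-57186} = 31730 \cdot \frac{4}{10945} - - \frac{15769}{28593} = \frac{25384}{2189} + \frac{15769}{28593} = \frac{760323053}{62590077}$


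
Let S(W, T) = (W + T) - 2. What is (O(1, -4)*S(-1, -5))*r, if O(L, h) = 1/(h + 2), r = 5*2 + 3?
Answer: 52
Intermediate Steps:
S(W, T) = -2 + T + W (S(W, T) = (T + W) - 2 = -2 + T + W)
r = 13 (r = 10 + 3 = 13)
O(L, h) = 1/(2 + h)
(O(1, -4)*S(-1, -5))*r = ((-2 - 5 - 1)/(2 - 4))*13 = (-8/(-2))*13 = -½*(-8)*13 = 4*13 = 52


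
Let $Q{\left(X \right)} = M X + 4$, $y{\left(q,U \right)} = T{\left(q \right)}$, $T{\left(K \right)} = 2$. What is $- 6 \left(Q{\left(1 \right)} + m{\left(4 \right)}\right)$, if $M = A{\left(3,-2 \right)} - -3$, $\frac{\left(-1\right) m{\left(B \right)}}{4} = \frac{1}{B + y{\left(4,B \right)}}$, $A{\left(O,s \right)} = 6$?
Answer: $-74$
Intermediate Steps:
$y{\left(q,U \right)} = 2$
$m{\left(B \right)} = - \frac{4}{2 + B}$ ($m{\left(B \right)} = - \frac{4}{B + 2} = - \frac{4}{2 + B}$)
$M = 9$ ($M = 6 - -3 = 6 + 3 = 9$)
$Q{\left(X \right)} = 4 + 9 X$ ($Q{\left(X \right)} = 9 X + 4 = 4 + 9 X$)
$- 6 \left(Q{\left(1 \right)} + m{\left(4 \right)}\right) = - 6 \left(\left(4 + 9 \cdot 1\right) - \frac{4}{2 + 4}\right) = - 6 \left(\left(4 + 9\right) - \frac{4}{6}\right) = - 6 \left(13 - \frac{2}{3}\right) = \left(-6\right) \frac{37}{3} = -74$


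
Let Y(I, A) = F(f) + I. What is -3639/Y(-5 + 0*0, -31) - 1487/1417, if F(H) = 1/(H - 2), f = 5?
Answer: 15448571/19838 ≈ 778.74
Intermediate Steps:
F(H) = 1/(-2 + H)
Y(I, A) = ⅓ + I (Y(I, A) = 1/(-2 + 5) + I = 1/3 + I = ⅓ + I)
-3639/Y(-5 + 0*0, -31) - 1487/1417 = -3639/(⅓ + (-5 + 0*0)) - 1487/1417 = -3639/(⅓ + (-5 + 0)) - 1487*1/1417 = -3639/(⅓ - 5) - 1487/1417 = -3639/(-14/3) - 1487/1417 = -3639*(-3/14) - 1487/1417 = 10917/14 - 1487/1417 = 15448571/19838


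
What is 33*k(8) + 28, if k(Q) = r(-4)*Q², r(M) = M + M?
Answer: -16868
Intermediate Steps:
r(M) = 2*M
k(Q) = -8*Q² (k(Q) = (2*(-4))*Q² = -8*Q²)
33*k(8) + 28 = 33*(-8*8²) + 28 = 33*(-8*64) + 28 = 33*(-512) + 28 = -16896 + 28 = -16868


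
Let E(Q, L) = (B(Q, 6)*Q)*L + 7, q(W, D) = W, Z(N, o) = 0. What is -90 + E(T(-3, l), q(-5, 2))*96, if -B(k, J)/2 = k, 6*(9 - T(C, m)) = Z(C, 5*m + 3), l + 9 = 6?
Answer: 78342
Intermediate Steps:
l = -3 (l = -9 + 6 = -3)
T(C, m) = 9 (T(C, m) = 9 - ⅙*0 = 9 + 0 = 9)
B(k, J) = -2*k
E(Q, L) = 7 - 2*L*Q² (E(Q, L) = ((-2*Q)*Q)*L + 7 = (-2*Q²)*L + 7 = -2*L*Q² + 7 = 7 - 2*L*Q²)
-90 + E(T(-3, l), q(-5, 2))*96 = -90 + (7 - 2*(-5)*9²)*96 = -90 + (7 - 2*(-5)*81)*96 = -90 + (7 + 810)*96 = -90 + 817*96 = -90 + 78432 = 78342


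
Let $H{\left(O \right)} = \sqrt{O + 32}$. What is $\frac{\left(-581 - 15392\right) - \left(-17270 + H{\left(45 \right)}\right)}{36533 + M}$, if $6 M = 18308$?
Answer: $\frac{3891}{118753} - \frac{3 \sqrt{77}}{118753} \approx 0.032544$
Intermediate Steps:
$H{\left(O \right)} = \sqrt{32 + O}$
$M = \frac{9154}{3}$ ($M = \frac{1}{6} \cdot 18308 = \frac{9154}{3} \approx 3051.3$)
$\frac{\left(-581 - 15392\right) - \left(-17270 + H{\left(45 \right)}\right)}{36533 + M} = \frac{\left(-581 - 15392\right) + \left(17270 - \sqrt{32 + 45}\right)}{36533 + \frac{9154}{3}} = \frac{-15973 + \left(17270 - \sqrt{77}\right)}{\frac{118753}{3}} = \left(1297 - \sqrt{77}\right) \frac{3}{118753} = \frac{3891}{118753} - \frac{3 \sqrt{77}}{118753}$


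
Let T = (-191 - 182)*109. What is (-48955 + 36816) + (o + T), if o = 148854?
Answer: 96058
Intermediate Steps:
T = -40657 (T = -373*109 = -40657)
(-48955 + 36816) + (o + T) = (-48955 + 36816) + (148854 - 40657) = -12139 + 108197 = 96058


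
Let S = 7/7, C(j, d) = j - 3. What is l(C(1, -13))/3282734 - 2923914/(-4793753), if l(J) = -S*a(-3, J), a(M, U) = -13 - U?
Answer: 9598484632159/15736615960702 ≈ 0.60995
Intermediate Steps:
C(j, d) = -3 + j
S = 1 (S = 7*(1/7) = 1)
l(J) = 13 + J (l(J) = -(-13 - J) = 13 + J)
l(C(1, -13))/3282734 - 2923914/(-4793753) = (13 + (-3 + 1))/3282734 - 2923914/(-4793753) = (13 - 2)*(1/3282734) - 2923914*(-1/4793753) = 11*(1/3282734) + 2923914/4793753 = 11/3282734 + 2923914/4793753 = 9598484632159/15736615960702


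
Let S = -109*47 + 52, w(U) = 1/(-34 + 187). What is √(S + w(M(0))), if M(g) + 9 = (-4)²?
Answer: I*√13189654/51 ≈ 71.211*I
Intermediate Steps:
M(g) = 7 (M(g) = -9 + (-4)² = -9 + 16 = 7)
w(U) = 1/153
S = -5071 (S = -5123 + 52 = -5071)
√(S + w(M(0))) = √(-5071 + 1/153) = √(-775862/153) = I*√13189654/51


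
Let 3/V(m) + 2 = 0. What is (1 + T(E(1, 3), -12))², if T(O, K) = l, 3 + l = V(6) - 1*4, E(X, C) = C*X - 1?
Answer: 225/4 ≈ 56.250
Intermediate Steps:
E(X, C) = -1 + C*X
V(m) = -3/2 (V(m) = 3/(-2 + 0) = 3/(-2) = 3*(-½) = -3/2)
l = -17/2 (l = -3 + (-3/2 - 1*4) = -3 + (-3/2 - 4) = -3 - 11/2 = -17/2 ≈ -8.5000)
T(O, K) = -17/2
(1 + T(E(1, 3), -12))² = (1 - 17/2)² = (-15/2)² = 225/4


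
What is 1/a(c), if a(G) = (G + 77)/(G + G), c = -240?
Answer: 480/163 ≈ 2.9448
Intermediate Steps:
a(G) = (77 + G)/(2*G) (a(G) = (77 + G)/((2*G)) = (77 + G)*(1/(2*G)) = (77 + G)/(2*G))
1/a(c) = 1/((½)*(77 - 240)/(-240)) = 1/((½)*(-1/240)*(-163)) = 1/(163/480) = 480/163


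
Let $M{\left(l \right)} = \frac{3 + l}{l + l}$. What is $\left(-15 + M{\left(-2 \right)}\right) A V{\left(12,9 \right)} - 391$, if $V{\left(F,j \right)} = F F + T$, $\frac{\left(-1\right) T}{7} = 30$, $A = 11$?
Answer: $\frac{21361}{2} \approx 10681.0$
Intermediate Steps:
$T = -210$ ($T = \left(-7\right) 30 = -210$)
$M{\left(l \right)} = \frac{3 + l}{2 l}$
$V{\left(F,j \right)} = -210 + F^{2}$ ($V{\left(F,j \right)} = F F - 210 = F^{2} - 210 = -210 + F^{2}$)
$\left(-15 + M{\left(-2 \right)}\right) A V{\left(12,9 \right)} - 391 = \left(-15 + \frac{3 - 2}{2 \left(-2\right)}\right) 11 \left(-210 + 12^{2}\right) - 391 = \left(-15 + \frac{1}{2} \left(- \frac{1}{2}\right) 1\right) 11 \left(-210 + 144\right) - 391 = \left(-15 - \frac{1}{4}\right) 11 \left(-66\right) - 391 = \left(- \frac{61}{4}\right) 11 \left(-66\right) - 391 = \left(- \frac{671}{4}\right) \left(-66\right) - 391 = \frac{22143}{2} - 391 = \frac{21361}{2}$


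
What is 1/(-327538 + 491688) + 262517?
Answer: 43092165551/164150 ≈ 2.6252e+5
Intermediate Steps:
1/(-327538 + 491688) + 262517 = 1/164150 + 262517 = 43092165551/164150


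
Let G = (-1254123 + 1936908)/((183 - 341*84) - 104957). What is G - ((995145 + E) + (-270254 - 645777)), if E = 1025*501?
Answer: -79069392887/133418 ≈ -5.9264e+5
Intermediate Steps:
G = -682785/133418 (G = 682785/((183 - 28644) - 104957) = 682785/(-28461 - 104957) = 682785/(-133418) = 682785*(-1/133418) = -682785/133418 ≈ -5.1176)
E = 513525
G - ((995145 + E) + (-270254 - 645777)) = -682785/133418 - ((995145 + 513525) + (-270254 - 645777)) = -682785/133418 - (1508670 - 916031) = -682785/133418 - 1*592639 = -682785/133418 - 592639 = -79069392887/133418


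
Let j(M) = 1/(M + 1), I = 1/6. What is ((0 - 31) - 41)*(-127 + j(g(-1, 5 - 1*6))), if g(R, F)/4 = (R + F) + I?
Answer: 173952/19 ≈ 9155.4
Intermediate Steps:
I = 1/6 ≈ 0.16667
g(R, F) = 2/3 + 4*F + 4*R (g(R, F) = 4*((R + F) + 1/6) = 4*((F + R) + 1/6) = 4*(1/6 + F + R) = 2/3 + 4*F + 4*R)
j(M) = 1/(1 + M)
((0 - 31) - 41)*(-127 + j(g(-1, 5 - 1*6))) = ((0 - 31) - 41)*(-127 + 1/(1 + (2/3 + 4*(5 - 1*6) + 4*(-1)))) = (-31 - 41)*(-127 + 1/(1 + (2/3 + 4*(5 - 6) - 4))) = -72*(-127 + 1/(1 + (2/3 + 4*(-1) - 4))) = -72*(-127 + 1/(1 + (2/3 - 4 - 4))) = -72*(-127 + 1/(1 - 22/3)) = -72*(-127 + 1/(-19/3)) = -72*(-127 - 3/19) = -72*(-2416/19) = 173952/19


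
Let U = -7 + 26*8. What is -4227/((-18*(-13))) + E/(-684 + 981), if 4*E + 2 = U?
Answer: -276395/15444 ≈ -17.897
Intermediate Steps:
U = 201 (U = -7 + 208 = 201)
E = 199/4 (E = -1/2 + (1/4)*201 = -1/2 + 201/4 = 199/4 ≈ 49.750)
-4227/((-18*(-13))) + E/(-684 + 981) = -4227/((-18*(-13))) + 199/(4*(-684 + 981)) = -4227/234 + (199/4)/297 = -4227*1/234 + (199/4)*(1/297) = -1409/78 + 199/1188 = -276395/15444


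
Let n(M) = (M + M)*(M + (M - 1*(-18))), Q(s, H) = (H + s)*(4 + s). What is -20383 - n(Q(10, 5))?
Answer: -204343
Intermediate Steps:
Q(s, H) = (4 + s)*(H + s)
n(M) = 2*M*(18 + 2*M) (n(M) = (2*M)*(M + (M + 18)) = (2*M)*(M + (18 + M)) = (2*M)*(18 + 2*M) = 2*M*(18 + 2*M))
-20383 - n(Q(10, 5)) = -20383 - 4*(10**2 + 4*5 + 4*10 + 5*10)*(9 + (10**2 + 4*5 + 4*10 + 5*10)) = -20383 - 4*(100 + 20 + 40 + 50)*(9 + (100 + 20 + 40 + 50)) = -20383 - 4*210*(9 + 210) = -20383 - 4*210*219 = -20383 - 1*183960 = -20383 - 183960 = -204343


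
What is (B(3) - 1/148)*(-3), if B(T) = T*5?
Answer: -6657/148 ≈ -44.980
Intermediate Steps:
B(T) = 5*T
(B(3) - 1/148)*(-3) = (5*3 - 1/148)*(-3) = (15 - 1*1/148)*(-3) = (15 - 1/148)*(-3) = (2219/148)*(-3) = -6657/148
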